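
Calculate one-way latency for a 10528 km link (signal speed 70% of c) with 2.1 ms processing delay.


Speed = 0.7 * 3e5 km/s = 210000 km/s
Propagation delay = 10528 / 210000 = 0.0501 s = 50.1333 ms
Processing delay = 2.1 ms
Total one-way latency = 52.2333 ms


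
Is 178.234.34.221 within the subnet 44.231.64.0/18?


Subnet network: 44.231.64.0
Test IP AND mask: 178.234.0.0
No, 178.234.34.221 is not in 44.231.64.0/18


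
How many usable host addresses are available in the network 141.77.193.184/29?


Host bits = 32 - 29 = 3
Total addresses = 2^3 = 8
Usable = total - 2 (network and broadcast)
Usable hosts: 6


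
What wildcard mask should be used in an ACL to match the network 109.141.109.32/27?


Subnet mask: 255.255.255.224
Wildcard = 255.255.255.255 - subnet mask
255 - 255 = 0
255 - 255 = 0
255 - 255 = 0
255 - 224 = 31
Wildcard: 0.0.0.31


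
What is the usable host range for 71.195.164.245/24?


Network: 71.195.164.0
Broadcast: 71.195.164.255
First usable = network + 1
Last usable = broadcast - 1
Range: 71.195.164.1 to 71.195.164.254


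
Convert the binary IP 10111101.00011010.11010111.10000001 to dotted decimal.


10111101 = 189
00011010 = 26
11010111 = 215
10000001 = 129
IP: 189.26.215.129


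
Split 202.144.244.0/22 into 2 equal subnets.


New prefix = 22 + 1 = 23
Each subnet has 512 addresses
  202.144.244.0/23
  202.144.246.0/23
Subnets: 202.144.244.0/23, 202.144.246.0/23


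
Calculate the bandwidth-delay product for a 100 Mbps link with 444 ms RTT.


BDP = bandwidth * RTT
= 100 Mbps * 444 ms
= 100 * 1e6 * 444 / 1000 bits
= 44400000 bits
= 5550000 bytes
= 5419.9219 KB
BDP = 44400000 bits (5550000 bytes)


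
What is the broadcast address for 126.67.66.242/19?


Network: 126.67.64.0/19
Host bits = 13
Set all host bits to 1:
Broadcast: 126.67.95.255


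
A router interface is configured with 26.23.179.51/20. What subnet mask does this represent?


/20 means 20 network bits, 12 host bits
Binary: 11111111111111111111000000000000
Mask: 255.255.240.0


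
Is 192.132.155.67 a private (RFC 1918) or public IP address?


RFC 1918 private ranges:
  10.0.0.0/8 (10.0.0.0 - 10.255.255.255)
  172.16.0.0/12 (172.16.0.0 - 172.31.255.255)
  192.168.0.0/16 (192.168.0.0 - 192.168.255.255)
Public (not in any RFC 1918 range)


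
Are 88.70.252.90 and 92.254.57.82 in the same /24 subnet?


Mask: 255.255.255.0
88.70.252.90 AND mask = 88.70.252.0
92.254.57.82 AND mask = 92.254.57.0
No, different subnets (88.70.252.0 vs 92.254.57.0)


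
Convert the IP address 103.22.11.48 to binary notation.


103 = 01100111
22 = 00010110
11 = 00001011
48 = 00110000
Binary: 01100111.00010110.00001011.00110000


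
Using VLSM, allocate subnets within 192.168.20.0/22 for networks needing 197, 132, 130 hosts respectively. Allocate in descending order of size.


197 hosts -> /24 (254 usable): 192.168.20.0/24
132 hosts -> /24 (254 usable): 192.168.21.0/24
130 hosts -> /24 (254 usable): 192.168.22.0/24
Allocation: 192.168.20.0/24 (197 hosts, 254 usable); 192.168.21.0/24 (132 hosts, 254 usable); 192.168.22.0/24 (130 hosts, 254 usable)


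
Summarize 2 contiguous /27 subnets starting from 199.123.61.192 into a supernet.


Original prefix: /27
Number of subnets: 2 = 2^1
New prefix = 27 - 1 = 26
Supernet: 199.123.61.192/26


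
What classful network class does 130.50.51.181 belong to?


First octet: 130
Binary: 10000010
10xxxxxx -> Class B (128-191)
Class B, default mask 255.255.0.0 (/16)


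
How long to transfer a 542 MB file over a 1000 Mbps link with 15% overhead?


Effective throughput = 1000 * (1 - 15/100) = 850 Mbps
File size in Mb = 542 * 8 = 4336 Mb
Time = 4336 / 850
Time = 5.1012 seconds


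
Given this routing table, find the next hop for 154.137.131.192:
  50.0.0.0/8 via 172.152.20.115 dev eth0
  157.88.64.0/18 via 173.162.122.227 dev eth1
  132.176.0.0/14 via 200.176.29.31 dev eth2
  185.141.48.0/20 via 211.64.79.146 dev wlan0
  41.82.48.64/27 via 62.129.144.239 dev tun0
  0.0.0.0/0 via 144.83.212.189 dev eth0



Longest prefix match for 154.137.131.192:
  /8 50.0.0.0: no
  /18 157.88.64.0: no
  /14 132.176.0.0: no
  /20 185.141.48.0: no
  /27 41.82.48.64: no
  /0 0.0.0.0: MATCH
Selected: next-hop 144.83.212.189 via eth0 (matched /0)


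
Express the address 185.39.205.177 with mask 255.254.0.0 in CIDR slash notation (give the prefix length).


Binary: 11111111.11111110.00000000.00000000
Count leading 1s
Prefix: /15


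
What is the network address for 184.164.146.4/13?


IP:   10111000.10100100.10010010.00000100
Mask: 11111111.11111000.00000000.00000000
AND operation:
Net:  10111000.10100000.00000000.00000000
Network: 184.160.0.0/13


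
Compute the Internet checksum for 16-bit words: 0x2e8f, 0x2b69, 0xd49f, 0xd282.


Sum all words (with carry folding):
+ 0x2e8f = 0x2e8f
+ 0x2b69 = 0x59f8
+ 0xd49f = 0x2e98
+ 0xd282 = 0x011b
One's complement: ~0x011b
Checksum = 0xfee4


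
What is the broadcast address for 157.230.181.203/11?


Network: 157.224.0.0/11
Host bits = 21
Set all host bits to 1:
Broadcast: 157.255.255.255


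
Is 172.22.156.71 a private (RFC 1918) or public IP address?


RFC 1918 private ranges:
  10.0.0.0/8 (10.0.0.0 - 10.255.255.255)
  172.16.0.0/12 (172.16.0.0 - 172.31.255.255)
  192.168.0.0/16 (192.168.0.0 - 192.168.255.255)
Private (in 172.16.0.0/12)


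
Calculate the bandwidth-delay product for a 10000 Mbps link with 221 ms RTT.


BDP = bandwidth * RTT
= 10000 Mbps * 221 ms
= 10000 * 1e6 * 221 / 1000 bits
= 2210000000 bits
= 276250000 bytes
= 269775.3906 KB
BDP = 2210000000 bits (276250000 bytes)


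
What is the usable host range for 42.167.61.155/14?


Network: 42.164.0.0
Broadcast: 42.167.255.255
First usable = network + 1
Last usable = broadcast - 1
Range: 42.164.0.1 to 42.167.255.254


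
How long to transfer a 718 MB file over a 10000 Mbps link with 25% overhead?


Effective throughput = 10000 * (1 - 25/100) = 7500 Mbps
File size in Mb = 718 * 8 = 5744 Mb
Time = 5744 / 7500
Time = 0.7659 seconds


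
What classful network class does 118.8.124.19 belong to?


First octet: 118
Binary: 01110110
0xxxxxxx -> Class A (1-126)
Class A, default mask 255.0.0.0 (/8)


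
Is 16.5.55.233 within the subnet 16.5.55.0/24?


Subnet network: 16.5.55.0
Test IP AND mask: 16.5.55.0
Yes, 16.5.55.233 is in 16.5.55.0/24


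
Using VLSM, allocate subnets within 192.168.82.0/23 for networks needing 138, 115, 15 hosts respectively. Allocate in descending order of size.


138 hosts -> /24 (254 usable): 192.168.82.0/24
115 hosts -> /25 (126 usable): 192.168.83.0/25
15 hosts -> /27 (30 usable): 192.168.83.128/27
Allocation: 192.168.82.0/24 (138 hosts, 254 usable); 192.168.83.0/25 (115 hosts, 126 usable); 192.168.83.128/27 (15 hosts, 30 usable)


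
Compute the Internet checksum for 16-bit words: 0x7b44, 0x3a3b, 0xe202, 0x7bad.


Sum all words (with carry folding):
+ 0x7b44 = 0x7b44
+ 0x3a3b = 0xb57f
+ 0xe202 = 0x9782
+ 0x7bad = 0x1330
One's complement: ~0x1330
Checksum = 0xeccf


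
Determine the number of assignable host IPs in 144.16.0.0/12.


Host bits = 32 - 12 = 20
Total addresses = 2^20 = 1048576
Usable = total - 2 (network and broadcast)
Usable hosts: 1048574


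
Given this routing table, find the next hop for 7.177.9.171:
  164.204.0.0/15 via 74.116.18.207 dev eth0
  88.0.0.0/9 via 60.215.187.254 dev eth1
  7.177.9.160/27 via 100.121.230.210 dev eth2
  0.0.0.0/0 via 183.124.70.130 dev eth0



Longest prefix match for 7.177.9.171:
  /15 164.204.0.0: no
  /9 88.0.0.0: no
  /27 7.177.9.160: MATCH
  /0 0.0.0.0: MATCH
Selected: next-hop 100.121.230.210 via eth2 (matched /27)


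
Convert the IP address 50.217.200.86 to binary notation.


50 = 00110010
217 = 11011001
200 = 11001000
86 = 01010110
Binary: 00110010.11011001.11001000.01010110


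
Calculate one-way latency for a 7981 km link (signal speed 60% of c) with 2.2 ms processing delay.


Speed = 0.6 * 3e5 km/s = 180000 km/s
Propagation delay = 7981 / 180000 = 0.0443 s = 44.3389 ms
Processing delay = 2.2 ms
Total one-way latency = 46.5389 ms


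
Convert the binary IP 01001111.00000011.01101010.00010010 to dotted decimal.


01001111 = 79
00000011 = 3
01101010 = 106
00010010 = 18
IP: 79.3.106.18


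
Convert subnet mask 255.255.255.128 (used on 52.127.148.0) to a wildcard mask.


Subnet mask: 255.255.255.128
Wildcard = 255.255.255.255 - subnet mask
255 - 255 = 0
255 - 255 = 0
255 - 255 = 0
255 - 128 = 127
Wildcard: 0.0.0.127


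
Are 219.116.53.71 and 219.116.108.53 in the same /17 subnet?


Mask: 255.255.128.0
219.116.53.71 AND mask = 219.116.0.0
219.116.108.53 AND mask = 219.116.0.0
Yes, same subnet (219.116.0.0)


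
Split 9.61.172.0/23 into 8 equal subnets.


New prefix = 23 + 3 = 26
Each subnet has 64 addresses
  9.61.172.0/26
  9.61.172.64/26
  9.61.172.128/26
  9.61.172.192/26
  9.61.173.0/26
  9.61.173.64/26
  9.61.173.128/26
  9.61.173.192/26
Subnets: 9.61.172.0/26, 9.61.172.64/26, 9.61.172.128/26, 9.61.172.192/26, 9.61.173.0/26, 9.61.173.64/26, 9.61.173.128/26, 9.61.173.192/26


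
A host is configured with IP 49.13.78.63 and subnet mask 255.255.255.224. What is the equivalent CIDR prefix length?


Binary: 11111111.11111111.11111111.11100000
Count leading 1s
Prefix: /27


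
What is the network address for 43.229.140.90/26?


IP:   00101011.11100101.10001100.01011010
Mask: 11111111.11111111.11111111.11000000
AND operation:
Net:  00101011.11100101.10001100.01000000
Network: 43.229.140.64/26


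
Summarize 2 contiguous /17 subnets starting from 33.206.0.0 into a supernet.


Original prefix: /17
Number of subnets: 2 = 2^1
New prefix = 17 - 1 = 16
Supernet: 33.206.0.0/16


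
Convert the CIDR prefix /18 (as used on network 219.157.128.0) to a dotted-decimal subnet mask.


/18 means 18 network bits, 14 host bits
Binary: 11111111111111111100000000000000
Mask: 255.255.192.0


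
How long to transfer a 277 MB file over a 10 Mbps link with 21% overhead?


Effective throughput = 10 * (1 - 21/100) = 7.9 Mbps
File size in Mb = 277 * 8 = 2216 Mb
Time = 2216 / 7.9
Time = 280.5063 seconds


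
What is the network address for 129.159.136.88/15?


IP:   10000001.10011111.10001000.01011000
Mask: 11111111.11111110.00000000.00000000
AND operation:
Net:  10000001.10011110.00000000.00000000
Network: 129.158.0.0/15


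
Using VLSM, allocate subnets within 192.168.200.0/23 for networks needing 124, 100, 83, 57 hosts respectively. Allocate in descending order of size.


124 hosts -> /25 (126 usable): 192.168.200.0/25
100 hosts -> /25 (126 usable): 192.168.200.128/25
83 hosts -> /25 (126 usable): 192.168.201.0/25
57 hosts -> /26 (62 usable): 192.168.201.128/26
Allocation: 192.168.200.0/25 (124 hosts, 126 usable); 192.168.200.128/25 (100 hosts, 126 usable); 192.168.201.0/25 (83 hosts, 126 usable); 192.168.201.128/26 (57 hosts, 62 usable)


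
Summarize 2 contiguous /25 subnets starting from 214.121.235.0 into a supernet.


Original prefix: /25
Number of subnets: 2 = 2^1
New prefix = 25 - 1 = 24
Supernet: 214.121.235.0/24


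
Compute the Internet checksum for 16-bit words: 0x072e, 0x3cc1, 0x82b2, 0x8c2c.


Sum all words (with carry folding):
+ 0x072e = 0x072e
+ 0x3cc1 = 0x43ef
+ 0x82b2 = 0xc6a1
+ 0x8c2c = 0x52ce
One's complement: ~0x52ce
Checksum = 0xad31


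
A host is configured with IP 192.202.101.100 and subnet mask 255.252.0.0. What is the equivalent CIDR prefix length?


Binary: 11111111.11111100.00000000.00000000
Count leading 1s
Prefix: /14


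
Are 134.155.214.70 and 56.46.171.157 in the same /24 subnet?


Mask: 255.255.255.0
134.155.214.70 AND mask = 134.155.214.0
56.46.171.157 AND mask = 56.46.171.0
No, different subnets (134.155.214.0 vs 56.46.171.0)


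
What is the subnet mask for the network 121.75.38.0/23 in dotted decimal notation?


/23 means 23 network bits, 9 host bits
Binary: 11111111111111111111111000000000
Mask: 255.255.254.0


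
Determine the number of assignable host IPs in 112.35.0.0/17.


Host bits = 32 - 17 = 15
Total addresses = 2^15 = 32768
Usable = total - 2 (network and broadcast)
Usable hosts: 32766


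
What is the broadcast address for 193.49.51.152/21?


Network: 193.49.48.0/21
Host bits = 11
Set all host bits to 1:
Broadcast: 193.49.55.255


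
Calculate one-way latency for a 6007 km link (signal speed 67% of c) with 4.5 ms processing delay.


Speed = 0.67 * 3e5 km/s = 201000 km/s
Propagation delay = 6007 / 201000 = 0.0299 s = 29.8856 ms
Processing delay = 4.5 ms
Total one-way latency = 34.3856 ms


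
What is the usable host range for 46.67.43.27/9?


Network: 46.0.0.0
Broadcast: 46.127.255.255
First usable = network + 1
Last usable = broadcast - 1
Range: 46.0.0.1 to 46.127.255.254


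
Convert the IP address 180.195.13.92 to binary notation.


180 = 10110100
195 = 11000011
13 = 00001101
92 = 01011100
Binary: 10110100.11000011.00001101.01011100


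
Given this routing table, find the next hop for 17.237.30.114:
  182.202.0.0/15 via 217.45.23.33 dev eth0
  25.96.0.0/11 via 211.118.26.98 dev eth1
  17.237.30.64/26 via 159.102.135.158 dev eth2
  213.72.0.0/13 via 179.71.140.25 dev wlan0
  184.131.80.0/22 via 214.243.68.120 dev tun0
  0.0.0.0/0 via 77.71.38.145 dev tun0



Longest prefix match for 17.237.30.114:
  /15 182.202.0.0: no
  /11 25.96.0.0: no
  /26 17.237.30.64: MATCH
  /13 213.72.0.0: no
  /22 184.131.80.0: no
  /0 0.0.0.0: MATCH
Selected: next-hop 159.102.135.158 via eth2 (matched /26)


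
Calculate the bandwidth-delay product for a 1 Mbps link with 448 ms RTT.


BDP = bandwidth * RTT
= 1 Mbps * 448 ms
= 1 * 1e6 * 448 / 1000 bits
= 448000 bits
= 56000 bytes
= 54.6875 KB
BDP = 448000 bits (56000 bytes)


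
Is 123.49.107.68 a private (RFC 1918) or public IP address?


RFC 1918 private ranges:
  10.0.0.0/8 (10.0.0.0 - 10.255.255.255)
  172.16.0.0/12 (172.16.0.0 - 172.31.255.255)
  192.168.0.0/16 (192.168.0.0 - 192.168.255.255)
Public (not in any RFC 1918 range)


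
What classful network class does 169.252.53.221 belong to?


First octet: 169
Binary: 10101001
10xxxxxx -> Class B (128-191)
Class B, default mask 255.255.0.0 (/16)


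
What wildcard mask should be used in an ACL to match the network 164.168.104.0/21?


Subnet mask: 255.255.248.0
Wildcard = 255.255.255.255 - subnet mask
255 - 255 = 0
255 - 255 = 0
255 - 248 = 7
255 - 0 = 255
Wildcard: 0.0.7.255


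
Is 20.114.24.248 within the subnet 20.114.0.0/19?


Subnet network: 20.114.0.0
Test IP AND mask: 20.114.0.0
Yes, 20.114.24.248 is in 20.114.0.0/19


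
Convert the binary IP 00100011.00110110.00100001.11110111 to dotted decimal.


00100011 = 35
00110110 = 54
00100001 = 33
11110111 = 247
IP: 35.54.33.247


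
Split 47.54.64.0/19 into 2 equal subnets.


New prefix = 19 + 1 = 20
Each subnet has 4096 addresses
  47.54.64.0/20
  47.54.80.0/20
Subnets: 47.54.64.0/20, 47.54.80.0/20


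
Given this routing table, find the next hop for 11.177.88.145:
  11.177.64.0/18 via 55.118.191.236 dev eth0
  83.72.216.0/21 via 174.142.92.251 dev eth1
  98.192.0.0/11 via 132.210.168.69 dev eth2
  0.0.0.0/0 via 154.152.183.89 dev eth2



Longest prefix match for 11.177.88.145:
  /18 11.177.64.0: MATCH
  /21 83.72.216.0: no
  /11 98.192.0.0: no
  /0 0.0.0.0: MATCH
Selected: next-hop 55.118.191.236 via eth0 (matched /18)


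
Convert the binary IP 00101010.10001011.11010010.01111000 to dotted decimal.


00101010 = 42
10001011 = 139
11010010 = 210
01111000 = 120
IP: 42.139.210.120


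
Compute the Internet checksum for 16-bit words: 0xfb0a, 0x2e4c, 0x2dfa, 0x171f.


Sum all words (with carry folding):
+ 0xfb0a = 0xfb0a
+ 0x2e4c = 0x2957
+ 0x2dfa = 0x5751
+ 0x171f = 0x6e70
One's complement: ~0x6e70
Checksum = 0x918f


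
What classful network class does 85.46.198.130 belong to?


First octet: 85
Binary: 01010101
0xxxxxxx -> Class A (1-126)
Class A, default mask 255.0.0.0 (/8)


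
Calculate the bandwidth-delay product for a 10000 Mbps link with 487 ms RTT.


BDP = bandwidth * RTT
= 10000 Mbps * 487 ms
= 10000 * 1e6 * 487 / 1000 bits
= 4870000000 bits
= 608750000 bytes
= 594482.4219 KB
BDP = 4870000000 bits (608750000 bytes)


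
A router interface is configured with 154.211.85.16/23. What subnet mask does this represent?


/23 means 23 network bits, 9 host bits
Binary: 11111111111111111111111000000000
Mask: 255.255.254.0


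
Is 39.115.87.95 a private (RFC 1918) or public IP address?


RFC 1918 private ranges:
  10.0.0.0/8 (10.0.0.0 - 10.255.255.255)
  172.16.0.0/12 (172.16.0.0 - 172.31.255.255)
  192.168.0.0/16 (192.168.0.0 - 192.168.255.255)
Public (not in any RFC 1918 range)


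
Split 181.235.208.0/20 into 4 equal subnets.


New prefix = 20 + 2 = 22
Each subnet has 1024 addresses
  181.235.208.0/22
  181.235.212.0/22
  181.235.216.0/22
  181.235.220.0/22
Subnets: 181.235.208.0/22, 181.235.212.0/22, 181.235.216.0/22, 181.235.220.0/22


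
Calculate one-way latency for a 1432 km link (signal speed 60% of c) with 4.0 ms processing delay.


Speed = 0.6 * 3e5 km/s = 180000 km/s
Propagation delay = 1432 / 180000 = 0.008 s = 7.9556 ms
Processing delay = 4.0 ms
Total one-way latency = 11.9556 ms


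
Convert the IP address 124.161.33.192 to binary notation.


124 = 01111100
161 = 10100001
33 = 00100001
192 = 11000000
Binary: 01111100.10100001.00100001.11000000


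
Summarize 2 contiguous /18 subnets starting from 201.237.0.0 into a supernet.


Original prefix: /18
Number of subnets: 2 = 2^1
New prefix = 18 - 1 = 17
Supernet: 201.237.0.0/17


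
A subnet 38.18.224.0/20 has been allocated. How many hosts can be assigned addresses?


Host bits = 32 - 20 = 12
Total addresses = 2^12 = 4096
Usable = total - 2 (network and broadcast)
Usable hosts: 4094


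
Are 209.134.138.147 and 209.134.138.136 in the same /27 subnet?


Mask: 255.255.255.224
209.134.138.147 AND mask = 209.134.138.128
209.134.138.136 AND mask = 209.134.138.128
Yes, same subnet (209.134.138.128)


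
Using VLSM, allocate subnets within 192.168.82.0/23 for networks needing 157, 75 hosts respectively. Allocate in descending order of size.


157 hosts -> /24 (254 usable): 192.168.82.0/24
75 hosts -> /25 (126 usable): 192.168.83.0/25
Allocation: 192.168.82.0/24 (157 hosts, 254 usable); 192.168.83.0/25 (75 hosts, 126 usable)


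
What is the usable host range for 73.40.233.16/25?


Network: 73.40.233.0
Broadcast: 73.40.233.127
First usable = network + 1
Last usable = broadcast - 1
Range: 73.40.233.1 to 73.40.233.126


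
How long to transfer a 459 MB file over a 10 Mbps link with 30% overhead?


Effective throughput = 10 * (1 - 30/100) = 7 Mbps
File size in Mb = 459 * 8 = 3672 Mb
Time = 3672 / 7
Time = 524.5714 seconds


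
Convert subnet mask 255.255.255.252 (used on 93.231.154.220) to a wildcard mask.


Subnet mask: 255.255.255.252
Wildcard = 255.255.255.255 - subnet mask
255 - 255 = 0
255 - 255 = 0
255 - 255 = 0
255 - 252 = 3
Wildcard: 0.0.0.3


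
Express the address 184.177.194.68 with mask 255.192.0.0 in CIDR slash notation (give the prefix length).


Binary: 11111111.11000000.00000000.00000000
Count leading 1s
Prefix: /10


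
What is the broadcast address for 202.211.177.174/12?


Network: 202.208.0.0/12
Host bits = 20
Set all host bits to 1:
Broadcast: 202.223.255.255


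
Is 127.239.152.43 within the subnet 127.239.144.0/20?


Subnet network: 127.239.144.0
Test IP AND mask: 127.239.144.0
Yes, 127.239.152.43 is in 127.239.144.0/20


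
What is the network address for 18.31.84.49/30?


IP:   00010010.00011111.01010100.00110001
Mask: 11111111.11111111.11111111.11111100
AND operation:
Net:  00010010.00011111.01010100.00110000
Network: 18.31.84.48/30


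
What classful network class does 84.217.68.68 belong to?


First octet: 84
Binary: 01010100
0xxxxxxx -> Class A (1-126)
Class A, default mask 255.0.0.0 (/8)


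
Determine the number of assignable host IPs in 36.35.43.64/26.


Host bits = 32 - 26 = 6
Total addresses = 2^6 = 64
Usable = total - 2 (network and broadcast)
Usable hosts: 62


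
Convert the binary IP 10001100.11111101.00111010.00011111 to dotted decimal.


10001100 = 140
11111101 = 253
00111010 = 58
00011111 = 31
IP: 140.253.58.31


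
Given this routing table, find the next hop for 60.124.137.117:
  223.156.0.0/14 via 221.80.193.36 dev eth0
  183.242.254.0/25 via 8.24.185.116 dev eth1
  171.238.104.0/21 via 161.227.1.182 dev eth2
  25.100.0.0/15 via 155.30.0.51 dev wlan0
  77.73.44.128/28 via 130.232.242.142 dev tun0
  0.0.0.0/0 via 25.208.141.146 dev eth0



Longest prefix match for 60.124.137.117:
  /14 223.156.0.0: no
  /25 183.242.254.0: no
  /21 171.238.104.0: no
  /15 25.100.0.0: no
  /28 77.73.44.128: no
  /0 0.0.0.0: MATCH
Selected: next-hop 25.208.141.146 via eth0 (matched /0)


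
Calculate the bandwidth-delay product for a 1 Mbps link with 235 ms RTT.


BDP = bandwidth * RTT
= 1 Mbps * 235 ms
= 1 * 1e6 * 235 / 1000 bits
= 235000 bits
= 29375 bytes
= 28.6865 KB
BDP = 235000 bits (29375 bytes)


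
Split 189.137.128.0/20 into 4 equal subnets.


New prefix = 20 + 2 = 22
Each subnet has 1024 addresses
  189.137.128.0/22
  189.137.132.0/22
  189.137.136.0/22
  189.137.140.0/22
Subnets: 189.137.128.0/22, 189.137.132.0/22, 189.137.136.0/22, 189.137.140.0/22


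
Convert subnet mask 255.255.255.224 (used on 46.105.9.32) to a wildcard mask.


Subnet mask: 255.255.255.224
Wildcard = 255.255.255.255 - subnet mask
255 - 255 = 0
255 - 255 = 0
255 - 255 = 0
255 - 224 = 31
Wildcard: 0.0.0.31


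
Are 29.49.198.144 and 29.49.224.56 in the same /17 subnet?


Mask: 255.255.128.0
29.49.198.144 AND mask = 29.49.128.0
29.49.224.56 AND mask = 29.49.128.0
Yes, same subnet (29.49.128.0)


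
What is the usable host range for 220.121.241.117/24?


Network: 220.121.241.0
Broadcast: 220.121.241.255
First usable = network + 1
Last usable = broadcast - 1
Range: 220.121.241.1 to 220.121.241.254


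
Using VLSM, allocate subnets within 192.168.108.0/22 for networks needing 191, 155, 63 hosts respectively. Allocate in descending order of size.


191 hosts -> /24 (254 usable): 192.168.108.0/24
155 hosts -> /24 (254 usable): 192.168.109.0/24
63 hosts -> /25 (126 usable): 192.168.110.0/25
Allocation: 192.168.108.0/24 (191 hosts, 254 usable); 192.168.109.0/24 (155 hosts, 254 usable); 192.168.110.0/25 (63 hosts, 126 usable)


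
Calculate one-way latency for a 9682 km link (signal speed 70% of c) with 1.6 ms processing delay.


Speed = 0.7 * 3e5 km/s = 210000 km/s
Propagation delay = 9682 / 210000 = 0.0461 s = 46.1048 ms
Processing delay = 1.6 ms
Total one-way latency = 47.7048 ms


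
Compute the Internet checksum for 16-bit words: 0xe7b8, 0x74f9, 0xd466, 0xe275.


Sum all words (with carry folding):
+ 0xe7b8 = 0xe7b8
+ 0x74f9 = 0x5cb2
+ 0xd466 = 0x3119
+ 0xe275 = 0x138f
One's complement: ~0x138f
Checksum = 0xec70


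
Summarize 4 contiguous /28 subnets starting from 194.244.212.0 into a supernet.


Original prefix: /28
Number of subnets: 4 = 2^2
New prefix = 28 - 2 = 26
Supernet: 194.244.212.0/26


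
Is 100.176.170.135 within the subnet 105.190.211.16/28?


Subnet network: 105.190.211.16
Test IP AND mask: 100.176.170.128
No, 100.176.170.135 is not in 105.190.211.16/28


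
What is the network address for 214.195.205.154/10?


IP:   11010110.11000011.11001101.10011010
Mask: 11111111.11000000.00000000.00000000
AND operation:
Net:  11010110.11000000.00000000.00000000
Network: 214.192.0.0/10


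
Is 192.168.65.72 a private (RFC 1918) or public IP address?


RFC 1918 private ranges:
  10.0.0.0/8 (10.0.0.0 - 10.255.255.255)
  172.16.0.0/12 (172.16.0.0 - 172.31.255.255)
  192.168.0.0/16 (192.168.0.0 - 192.168.255.255)
Private (in 192.168.0.0/16)


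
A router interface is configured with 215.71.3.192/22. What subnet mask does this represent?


/22 means 22 network bits, 10 host bits
Binary: 11111111111111111111110000000000
Mask: 255.255.252.0


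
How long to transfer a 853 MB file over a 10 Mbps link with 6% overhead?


Effective throughput = 10 * (1 - 6/100) = 9.4 Mbps
File size in Mb = 853 * 8 = 6824 Mb
Time = 6824 / 9.4
Time = 725.9574 seconds


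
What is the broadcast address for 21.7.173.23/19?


Network: 21.7.160.0/19
Host bits = 13
Set all host bits to 1:
Broadcast: 21.7.191.255


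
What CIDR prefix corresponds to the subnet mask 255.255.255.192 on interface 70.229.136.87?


Binary: 11111111.11111111.11111111.11000000
Count leading 1s
Prefix: /26


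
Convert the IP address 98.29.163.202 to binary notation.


98 = 01100010
29 = 00011101
163 = 10100011
202 = 11001010
Binary: 01100010.00011101.10100011.11001010


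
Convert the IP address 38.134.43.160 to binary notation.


38 = 00100110
134 = 10000110
43 = 00101011
160 = 10100000
Binary: 00100110.10000110.00101011.10100000


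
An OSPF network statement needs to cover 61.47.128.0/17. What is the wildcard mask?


Subnet mask: 255.255.128.0
Wildcard = 255.255.255.255 - subnet mask
255 - 255 = 0
255 - 255 = 0
255 - 128 = 127
255 - 0 = 255
Wildcard: 0.0.127.255


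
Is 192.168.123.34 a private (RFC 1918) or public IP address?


RFC 1918 private ranges:
  10.0.0.0/8 (10.0.0.0 - 10.255.255.255)
  172.16.0.0/12 (172.16.0.0 - 172.31.255.255)
  192.168.0.0/16 (192.168.0.0 - 192.168.255.255)
Private (in 192.168.0.0/16)


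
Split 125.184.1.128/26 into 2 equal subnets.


New prefix = 26 + 1 = 27
Each subnet has 32 addresses
  125.184.1.128/27
  125.184.1.160/27
Subnets: 125.184.1.128/27, 125.184.1.160/27


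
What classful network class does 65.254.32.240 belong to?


First octet: 65
Binary: 01000001
0xxxxxxx -> Class A (1-126)
Class A, default mask 255.0.0.0 (/8)


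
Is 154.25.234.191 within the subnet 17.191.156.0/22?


Subnet network: 17.191.156.0
Test IP AND mask: 154.25.232.0
No, 154.25.234.191 is not in 17.191.156.0/22


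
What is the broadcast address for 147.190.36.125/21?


Network: 147.190.32.0/21
Host bits = 11
Set all host bits to 1:
Broadcast: 147.190.39.255


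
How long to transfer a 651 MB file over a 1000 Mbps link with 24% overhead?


Effective throughput = 1000 * (1 - 24/100) = 760 Mbps
File size in Mb = 651 * 8 = 5208 Mb
Time = 5208 / 760
Time = 6.8526 seconds


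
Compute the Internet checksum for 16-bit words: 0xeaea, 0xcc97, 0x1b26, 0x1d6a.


Sum all words (with carry folding):
+ 0xeaea = 0xeaea
+ 0xcc97 = 0xb782
+ 0x1b26 = 0xd2a8
+ 0x1d6a = 0xf012
One's complement: ~0xf012
Checksum = 0x0fed


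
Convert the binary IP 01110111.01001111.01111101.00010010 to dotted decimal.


01110111 = 119
01001111 = 79
01111101 = 125
00010010 = 18
IP: 119.79.125.18


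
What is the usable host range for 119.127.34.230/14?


Network: 119.124.0.0
Broadcast: 119.127.255.255
First usable = network + 1
Last usable = broadcast - 1
Range: 119.124.0.1 to 119.127.255.254


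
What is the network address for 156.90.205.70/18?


IP:   10011100.01011010.11001101.01000110
Mask: 11111111.11111111.11000000.00000000
AND operation:
Net:  10011100.01011010.11000000.00000000
Network: 156.90.192.0/18


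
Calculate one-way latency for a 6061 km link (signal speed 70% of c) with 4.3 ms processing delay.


Speed = 0.7 * 3e5 km/s = 210000 km/s
Propagation delay = 6061 / 210000 = 0.0289 s = 28.8619 ms
Processing delay = 4.3 ms
Total one-way latency = 33.1619 ms


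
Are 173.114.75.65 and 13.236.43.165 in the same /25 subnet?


Mask: 255.255.255.128
173.114.75.65 AND mask = 173.114.75.0
13.236.43.165 AND mask = 13.236.43.128
No, different subnets (173.114.75.0 vs 13.236.43.128)


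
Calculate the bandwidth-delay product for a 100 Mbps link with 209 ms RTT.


BDP = bandwidth * RTT
= 100 Mbps * 209 ms
= 100 * 1e6 * 209 / 1000 bits
= 20900000 bits
= 2612500 bytes
= 2551.2695 KB
BDP = 20900000 bits (2612500 bytes)


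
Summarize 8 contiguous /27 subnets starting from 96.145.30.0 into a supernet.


Original prefix: /27
Number of subnets: 8 = 2^3
New prefix = 27 - 3 = 24
Supernet: 96.145.30.0/24


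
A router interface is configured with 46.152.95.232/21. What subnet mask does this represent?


/21 means 21 network bits, 11 host bits
Binary: 11111111111111111111100000000000
Mask: 255.255.248.0


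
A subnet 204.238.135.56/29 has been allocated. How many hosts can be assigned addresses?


Host bits = 32 - 29 = 3
Total addresses = 2^3 = 8
Usable = total - 2 (network and broadcast)
Usable hosts: 6


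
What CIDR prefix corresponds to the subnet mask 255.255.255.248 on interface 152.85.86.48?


Binary: 11111111.11111111.11111111.11111000
Count leading 1s
Prefix: /29


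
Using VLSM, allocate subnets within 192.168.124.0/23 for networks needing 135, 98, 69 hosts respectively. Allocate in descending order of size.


135 hosts -> /24 (254 usable): 192.168.124.0/24
98 hosts -> /25 (126 usable): 192.168.125.0/25
69 hosts -> /25 (126 usable): 192.168.125.128/25
Allocation: 192.168.124.0/24 (135 hosts, 254 usable); 192.168.125.0/25 (98 hosts, 126 usable); 192.168.125.128/25 (69 hosts, 126 usable)


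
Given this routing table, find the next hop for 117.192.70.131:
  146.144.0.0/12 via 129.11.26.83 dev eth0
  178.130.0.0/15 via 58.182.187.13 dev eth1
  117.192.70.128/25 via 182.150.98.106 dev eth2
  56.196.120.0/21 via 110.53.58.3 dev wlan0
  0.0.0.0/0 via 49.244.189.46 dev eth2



Longest prefix match for 117.192.70.131:
  /12 146.144.0.0: no
  /15 178.130.0.0: no
  /25 117.192.70.128: MATCH
  /21 56.196.120.0: no
  /0 0.0.0.0: MATCH
Selected: next-hop 182.150.98.106 via eth2 (matched /25)


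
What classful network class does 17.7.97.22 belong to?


First octet: 17
Binary: 00010001
0xxxxxxx -> Class A (1-126)
Class A, default mask 255.0.0.0 (/8)


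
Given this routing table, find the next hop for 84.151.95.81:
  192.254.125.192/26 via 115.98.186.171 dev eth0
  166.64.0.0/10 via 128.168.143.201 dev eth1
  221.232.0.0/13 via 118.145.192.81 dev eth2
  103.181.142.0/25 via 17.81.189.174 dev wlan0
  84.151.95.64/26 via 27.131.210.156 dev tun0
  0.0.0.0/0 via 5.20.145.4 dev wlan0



Longest prefix match for 84.151.95.81:
  /26 192.254.125.192: no
  /10 166.64.0.0: no
  /13 221.232.0.0: no
  /25 103.181.142.0: no
  /26 84.151.95.64: MATCH
  /0 0.0.0.0: MATCH
Selected: next-hop 27.131.210.156 via tun0 (matched /26)


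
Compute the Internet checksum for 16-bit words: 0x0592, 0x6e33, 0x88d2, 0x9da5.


Sum all words (with carry folding):
+ 0x0592 = 0x0592
+ 0x6e33 = 0x73c5
+ 0x88d2 = 0xfc97
+ 0x9da5 = 0x9a3d
One's complement: ~0x9a3d
Checksum = 0x65c2


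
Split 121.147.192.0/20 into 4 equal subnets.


New prefix = 20 + 2 = 22
Each subnet has 1024 addresses
  121.147.192.0/22
  121.147.196.0/22
  121.147.200.0/22
  121.147.204.0/22
Subnets: 121.147.192.0/22, 121.147.196.0/22, 121.147.200.0/22, 121.147.204.0/22


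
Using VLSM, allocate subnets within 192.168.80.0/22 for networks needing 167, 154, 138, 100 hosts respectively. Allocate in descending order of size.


167 hosts -> /24 (254 usable): 192.168.80.0/24
154 hosts -> /24 (254 usable): 192.168.81.0/24
138 hosts -> /24 (254 usable): 192.168.82.0/24
100 hosts -> /25 (126 usable): 192.168.83.0/25
Allocation: 192.168.80.0/24 (167 hosts, 254 usable); 192.168.81.0/24 (154 hosts, 254 usable); 192.168.82.0/24 (138 hosts, 254 usable); 192.168.83.0/25 (100 hosts, 126 usable)


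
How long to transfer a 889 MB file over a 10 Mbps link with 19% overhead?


Effective throughput = 10 * (1 - 19/100) = 8.1 Mbps
File size in Mb = 889 * 8 = 7112 Mb
Time = 7112 / 8.1
Time = 878.0247 seconds


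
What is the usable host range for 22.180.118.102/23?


Network: 22.180.118.0
Broadcast: 22.180.119.255
First usable = network + 1
Last usable = broadcast - 1
Range: 22.180.118.1 to 22.180.119.254


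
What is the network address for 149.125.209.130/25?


IP:   10010101.01111101.11010001.10000010
Mask: 11111111.11111111.11111111.10000000
AND operation:
Net:  10010101.01111101.11010001.10000000
Network: 149.125.209.128/25


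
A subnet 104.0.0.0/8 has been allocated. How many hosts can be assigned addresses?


Host bits = 32 - 8 = 24
Total addresses = 2^24 = 16777216
Usable = total - 2 (network and broadcast)
Usable hosts: 16777214


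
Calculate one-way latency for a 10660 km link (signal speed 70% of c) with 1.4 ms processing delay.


Speed = 0.7 * 3e5 km/s = 210000 km/s
Propagation delay = 10660 / 210000 = 0.0508 s = 50.7619 ms
Processing delay = 1.4 ms
Total one-way latency = 52.1619 ms


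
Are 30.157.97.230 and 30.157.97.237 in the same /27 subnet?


Mask: 255.255.255.224
30.157.97.230 AND mask = 30.157.97.224
30.157.97.237 AND mask = 30.157.97.224
Yes, same subnet (30.157.97.224)


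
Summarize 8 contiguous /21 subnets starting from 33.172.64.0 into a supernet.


Original prefix: /21
Number of subnets: 8 = 2^3
New prefix = 21 - 3 = 18
Supernet: 33.172.64.0/18


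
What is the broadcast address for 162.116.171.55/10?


Network: 162.64.0.0/10
Host bits = 22
Set all host bits to 1:
Broadcast: 162.127.255.255


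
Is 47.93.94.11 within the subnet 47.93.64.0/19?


Subnet network: 47.93.64.0
Test IP AND mask: 47.93.64.0
Yes, 47.93.94.11 is in 47.93.64.0/19


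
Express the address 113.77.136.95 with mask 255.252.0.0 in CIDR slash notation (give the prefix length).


Binary: 11111111.11111100.00000000.00000000
Count leading 1s
Prefix: /14


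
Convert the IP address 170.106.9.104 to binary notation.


170 = 10101010
106 = 01101010
9 = 00001001
104 = 01101000
Binary: 10101010.01101010.00001001.01101000


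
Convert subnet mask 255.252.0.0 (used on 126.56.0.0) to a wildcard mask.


Subnet mask: 255.252.0.0
Wildcard = 255.255.255.255 - subnet mask
255 - 255 = 0
255 - 252 = 3
255 - 0 = 255
255 - 0 = 255
Wildcard: 0.3.255.255


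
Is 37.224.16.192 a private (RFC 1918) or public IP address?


RFC 1918 private ranges:
  10.0.0.0/8 (10.0.0.0 - 10.255.255.255)
  172.16.0.0/12 (172.16.0.0 - 172.31.255.255)
  192.168.0.0/16 (192.168.0.0 - 192.168.255.255)
Public (not in any RFC 1918 range)


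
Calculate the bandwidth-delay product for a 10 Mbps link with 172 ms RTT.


BDP = bandwidth * RTT
= 10 Mbps * 172 ms
= 10 * 1e6 * 172 / 1000 bits
= 1720000 bits
= 215000 bytes
= 209.9609 KB
BDP = 1720000 bits (215000 bytes)


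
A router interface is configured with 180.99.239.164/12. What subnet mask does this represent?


/12 means 12 network bits, 20 host bits
Binary: 11111111111100000000000000000000
Mask: 255.240.0.0


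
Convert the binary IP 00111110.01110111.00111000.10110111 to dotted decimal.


00111110 = 62
01110111 = 119
00111000 = 56
10110111 = 183
IP: 62.119.56.183


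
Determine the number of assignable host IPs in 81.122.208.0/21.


Host bits = 32 - 21 = 11
Total addresses = 2^11 = 2048
Usable = total - 2 (network and broadcast)
Usable hosts: 2046


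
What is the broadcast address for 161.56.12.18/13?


Network: 161.56.0.0/13
Host bits = 19
Set all host bits to 1:
Broadcast: 161.63.255.255


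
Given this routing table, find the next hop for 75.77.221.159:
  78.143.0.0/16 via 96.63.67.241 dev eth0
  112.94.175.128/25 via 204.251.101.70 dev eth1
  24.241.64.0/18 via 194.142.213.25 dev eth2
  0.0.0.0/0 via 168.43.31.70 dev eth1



Longest prefix match for 75.77.221.159:
  /16 78.143.0.0: no
  /25 112.94.175.128: no
  /18 24.241.64.0: no
  /0 0.0.0.0: MATCH
Selected: next-hop 168.43.31.70 via eth1 (matched /0)


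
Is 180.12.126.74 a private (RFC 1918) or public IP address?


RFC 1918 private ranges:
  10.0.0.0/8 (10.0.0.0 - 10.255.255.255)
  172.16.0.0/12 (172.16.0.0 - 172.31.255.255)
  192.168.0.0/16 (192.168.0.0 - 192.168.255.255)
Public (not in any RFC 1918 range)


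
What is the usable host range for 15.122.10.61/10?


Network: 15.64.0.0
Broadcast: 15.127.255.255
First usable = network + 1
Last usable = broadcast - 1
Range: 15.64.0.1 to 15.127.255.254


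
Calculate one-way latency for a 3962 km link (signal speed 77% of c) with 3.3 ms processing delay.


Speed = 0.77 * 3e5 km/s = 231000 km/s
Propagation delay = 3962 / 231000 = 0.0172 s = 17.1515 ms
Processing delay = 3.3 ms
Total one-way latency = 20.4515 ms


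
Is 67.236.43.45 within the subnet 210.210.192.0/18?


Subnet network: 210.210.192.0
Test IP AND mask: 67.236.0.0
No, 67.236.43.45 is not in 210.210.192.0/18


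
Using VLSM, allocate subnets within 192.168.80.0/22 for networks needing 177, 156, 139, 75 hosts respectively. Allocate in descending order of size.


177 hosts -> /24 (254 usable): 192.168.80.0/24
156 hosts -> /24 (254 usable): 192.168.81.0/24
139 hosts -> /24 (254 usable): 192.168.82.0/24
75 hosts -> /25 (126 usable): 192.168.83.0/25
Allocation: 192.168.80.0/24 (177 hosts, 254 usable); 192.168.81.0/24 (156 hosts, 254 usable); 192.168.82.0/24 (139 hosts, 254 usable); 192.168.83.0/25 (75 hosts, 126 usable)


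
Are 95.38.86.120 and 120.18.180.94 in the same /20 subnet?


Mask: 255.255.240.0
95.38.86.120 AND mask = 95.38.80.0
120.18.180.94 AND mask = 120.18.176.0
No, different subnets (95.38.80.0 vs 120.18.176.0)


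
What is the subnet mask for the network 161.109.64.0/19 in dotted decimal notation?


/19 means 19 network bits, 13 host bits
Binary: 11111111111111111110000000000000
Mask: 255.255.224.0


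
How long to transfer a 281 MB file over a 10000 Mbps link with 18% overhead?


Effective throughput = 10000 * (1 - 18/100) = 8200 Mbps
File size in Mb = 281 * 8 = 2248 Mb
Time = 2248 / 8200
Time = 0.2741 seconds


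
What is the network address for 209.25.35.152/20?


IP:   11010001.00011001.00100011.10011000
Mask: 11111111.11111111.11110000.00000000
AND operation:
Net:  11010001.00011001.00100000.00000000
Network: 209.25.32.0/20


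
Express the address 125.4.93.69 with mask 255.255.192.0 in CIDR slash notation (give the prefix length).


Binary: 11111111.11111111.11000000.00000000
Count leading 1s
Prefix: /18


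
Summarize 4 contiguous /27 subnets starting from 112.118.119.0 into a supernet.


Original prefix: /27
Number of subnets: 4 = 2^2
New prefix = 27 - 2 = 25
Supernet: 112.118.119.0/25


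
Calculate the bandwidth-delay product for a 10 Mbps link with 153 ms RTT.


BDP = bandwidth * RTT
= 10 Mbps * 153 ms
= 10 * 1e6 * 153 / 1000 bits
= 1530000 bits
= 191250 bytes
= 186.7676 KB
BDP = 1530000 bits (191250 bytes)


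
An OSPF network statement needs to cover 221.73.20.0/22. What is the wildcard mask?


Subnet mask: 255.255.252.0
Wildcard = 255.255.255.255 - subnet mask
255 - 255 = 0
255 - 255 = 0
255 - 252 = 3
255 - 0 = 255
Wildcard: 0.0.3.255


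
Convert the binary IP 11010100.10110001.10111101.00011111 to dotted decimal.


11010100 = 212
10110001 = 177
10111101 = 189
00011111 = 31
IP: 212.177.189.31


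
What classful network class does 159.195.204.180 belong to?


First octet: 159
Binary: 10011111
10xxxxxx -> Class B (128-191)
Class B, default mask 255.255.0.0 (/16)


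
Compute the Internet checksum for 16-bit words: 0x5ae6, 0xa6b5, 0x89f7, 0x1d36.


Sum all words (with carry folding):
+ 0x5ae6 = 0x5ae6
+ 0xa6b5 = 0x019c
+ 0x89f7 = 0x8b93
+ 0x1d36 = 0xa8c9
One's complement: ~0xa8c9
Checksum = 0x5736


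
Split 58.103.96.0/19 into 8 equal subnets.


New prefix = 19 + 3 = 22
Each subnet has 1024 addresses
  58.103.96.0/22
  58.103.100.0/22
  58.103.104.0/22
  58.103.108.0/22
  58.103.112.0/22
  58.103.116.0/22
  58.103.120.0/22
  58.103.124.0/22
Subnets: 58.103.96.0/22, 58.103.100.0/22, 58.103.104.0/22, 58.103.108.0/22, 58.103.112.0/22, 58.103.116.0/22, 58.103.120.0/22, 58.103.124.0/22


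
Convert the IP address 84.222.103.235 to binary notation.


84 = 01010100
222 = 11011110
103 = 01100111
235 = 11101011
Binary: 01010100.11011110.01100111.11101011
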